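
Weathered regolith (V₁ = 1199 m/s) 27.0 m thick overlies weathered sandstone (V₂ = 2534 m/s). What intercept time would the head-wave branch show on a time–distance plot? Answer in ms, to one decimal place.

tᵢ = 2h·√(V₂²−V₁²)/(V₁V₂).
√(V₂²−V₁²) = √(2534²−1199²) = 2232.4 m/s.
tᵢ = 2·27.0·2232.4/(1199·2534) = 0.03968 s.

39.7 ms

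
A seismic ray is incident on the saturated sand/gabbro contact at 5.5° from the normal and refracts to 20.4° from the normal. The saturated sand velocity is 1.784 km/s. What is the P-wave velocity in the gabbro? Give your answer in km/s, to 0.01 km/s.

Snell's law: sin 5.5°/V₁ = sin 20.4°/V₂.
V₂ = V₁·sin 20.4°/sin 5.5° = 1.784 × 3.6368 = 6.49 km/s.

6.49 km/s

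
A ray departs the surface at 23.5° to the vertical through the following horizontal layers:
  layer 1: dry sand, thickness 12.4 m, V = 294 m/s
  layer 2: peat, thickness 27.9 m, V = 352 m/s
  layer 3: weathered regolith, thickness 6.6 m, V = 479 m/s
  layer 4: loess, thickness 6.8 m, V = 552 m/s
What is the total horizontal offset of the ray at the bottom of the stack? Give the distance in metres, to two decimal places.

Ray parameter p = sin 23.5° / 294 m/s = 1.3563e-03 s/m.
Layer 1: θ = 23.50°; offset = 12.4·tan 23.50° = 5.3917 m.
Layer 2: sin θ = p·352 = 0.4774 → θ = 28.52°; offset = 27.9·tan 28.52° = 15.1590 m.
Layer 3: sin θ = p·479 = 0.6497 → θ = 40.52°; offset = 6.6·tan 40.52° = 5.6402 m.
Layer 4: sin θ = p·552 = 0.7487 → θ = 48.48°; offset = 6.8·tan 48.48° = 7.6794 m.
Σ offsets = 33.8701 m.

33.87 m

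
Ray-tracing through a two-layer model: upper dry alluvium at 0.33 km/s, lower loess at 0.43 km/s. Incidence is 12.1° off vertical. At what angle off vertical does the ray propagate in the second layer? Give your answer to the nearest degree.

Snell's law: sin θ₂ = (V₂/V₁)·sin θ₁ = (0.43/0.33)·sin 12.1° = 0.2731.
θ₂ = arcsin 0.2731 = 15.85° from the normal.

16°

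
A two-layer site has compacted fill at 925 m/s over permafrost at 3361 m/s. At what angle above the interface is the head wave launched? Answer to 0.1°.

74.0°

Critical incidence: sin θ_c = V₁/V₂ = 925/3361 = 0.2752.
θ_c = arcsin 0.2752 = 15.97°.
Measured from the interface: 90° − 15.97° = 74.03°.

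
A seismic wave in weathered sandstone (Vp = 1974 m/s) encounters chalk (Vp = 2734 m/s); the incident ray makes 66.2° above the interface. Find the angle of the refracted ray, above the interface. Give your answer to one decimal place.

Angle from the normal: 90° − 66.2° = 23.8°.
sin θ₁/V₁ = sin θ₂/V₂ ⇒ sin θ₂ = 2734·sin 23.8°/1974 = 2734·0.4035/1974 = 0.5589.
θ₂ = sin⁻¹(0.5589) = 33.98° (from vertical).
From the interface: 90° − 33.98° = 56.02°.

56.0°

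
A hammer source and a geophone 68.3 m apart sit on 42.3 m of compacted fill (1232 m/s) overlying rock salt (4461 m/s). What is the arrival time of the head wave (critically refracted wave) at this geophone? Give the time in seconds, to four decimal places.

θ_c = arcsin(V₁/V₂) = arcsin(1232/4461) = 16.03°, cos θ_c = 0.9611.
Intercept time tᵢ = 2h cos θ_c / V₁ = 2·42.3·0.9611/1232 = 0.06600 s.
t = x/V₂ + tᵢ = 68.3/4461 + 0.06600 = 0.08131 s.

0.0813 s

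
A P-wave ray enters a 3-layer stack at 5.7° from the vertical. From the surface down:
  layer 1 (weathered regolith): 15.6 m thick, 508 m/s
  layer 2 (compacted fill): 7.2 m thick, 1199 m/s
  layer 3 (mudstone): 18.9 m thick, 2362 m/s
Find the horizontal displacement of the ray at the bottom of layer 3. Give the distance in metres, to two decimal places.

Ray parameter p = sin 5.7° / 508 m/s = 1.9551e-04 s/m.
Layer 1: θ = 5.70°; offset = 15.6·tan 5.70° = 1.5571 m.
Layer 2: sin θ = p·1199 = 0.2344 → θ = 13.56°; offset = 7.2·tan 13.56° = 1.7362 m.
Layer 3: sin θ = p·2362 = 0.4618 → θ = 27.50°; offset = 18.9·tan 27.50° = 9.8400 m.
Summing the layer offsets gives 13.1333 m.

13.13 m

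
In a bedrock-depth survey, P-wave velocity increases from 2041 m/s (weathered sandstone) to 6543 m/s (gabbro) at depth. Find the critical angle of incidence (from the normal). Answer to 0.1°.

Critical incidence: sin θ_c = V₁/V₂ = 2041/6543 = 0.3119.
θ_c = arcsin 0.3119 = 18.18°.

18.2°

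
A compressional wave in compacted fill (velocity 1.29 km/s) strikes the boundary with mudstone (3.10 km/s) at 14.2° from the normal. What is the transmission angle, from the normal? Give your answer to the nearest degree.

36°

Snell's law: sin θ₂ = (V₂/V₁)·sin θ₁ = (3.10/1.29)·sin 14.2° = 0.5895.
θ₂ = arcsin 0.5895 = 36.12° from the normal.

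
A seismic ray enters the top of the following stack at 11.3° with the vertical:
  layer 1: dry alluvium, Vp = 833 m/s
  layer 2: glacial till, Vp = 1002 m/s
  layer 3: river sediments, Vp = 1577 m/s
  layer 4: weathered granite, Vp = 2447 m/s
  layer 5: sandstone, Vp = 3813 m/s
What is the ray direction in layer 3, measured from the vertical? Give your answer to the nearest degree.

Ray parameter p = sin 11.3° / 833 = 2.3523e-04 s/m.
sin θ_3 = p·V_3 = 2.3523e-04 × 1577 = 0.3710.
θ_3 = arcsin 0.3710 = 21.77°.

22°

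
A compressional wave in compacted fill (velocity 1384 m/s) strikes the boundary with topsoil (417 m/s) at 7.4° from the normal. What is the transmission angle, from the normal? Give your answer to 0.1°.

Snell's law: sin θ₂ = (V₂/V₁)·sin θ₁ = (417/1384)·sin 7.4° = 0.0388.
θ₂ = sin⁻¹(0.0388) = 2.22° (from vertical).

2.2°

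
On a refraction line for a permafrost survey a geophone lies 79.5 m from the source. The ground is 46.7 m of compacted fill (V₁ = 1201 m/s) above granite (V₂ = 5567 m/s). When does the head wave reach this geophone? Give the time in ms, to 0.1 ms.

90.2 ms

θ_c = arcsin(V₁/V₂) = arcsin(1201/5567) = 12.46°, cos θ_c = 0.9765.
Intercept time tᵢ = 2h cos θ_c / V₁ = 2·46.7·0.9765/1201 = 0.07594 s.
t = x/V₂ + tᵢ = 79.5/5567 + 0.07594 = 0.09022 s.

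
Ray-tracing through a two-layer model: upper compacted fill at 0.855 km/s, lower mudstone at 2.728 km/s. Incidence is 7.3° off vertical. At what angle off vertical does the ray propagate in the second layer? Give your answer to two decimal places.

Snell's law: sin θ₂ = (V₂/V₁)·sin θ₁ = (2.728/0.855)·sin 7.3° = 0.4054.
θ₂ = arcsin 0.4054 = 23.92° from the normal.

23.92°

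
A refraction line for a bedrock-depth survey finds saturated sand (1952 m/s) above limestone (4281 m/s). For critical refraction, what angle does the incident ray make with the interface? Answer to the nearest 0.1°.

At critical incidence the refracted ray runs along the interface (θ₂ = 90°), so sin θ_c = V₁/V₂.
θ_c = arcsin(1952/4281) = arcsin 0.4560 = 27.13°.
Measured from the interface: 90° − 27.13° = 62.87°.

62.9°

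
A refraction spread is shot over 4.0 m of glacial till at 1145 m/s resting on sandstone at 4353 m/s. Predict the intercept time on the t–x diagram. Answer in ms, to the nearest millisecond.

θ_c = arcsin(V₁/V₂) = arcsin(1145/4353) = 15.25°; cos θ_c = 0.9648.
tᵢ = 2h·cos θ_c / V₁ = 2·4.0·0.9648 / 1145 = 0.00674 s.

7 ms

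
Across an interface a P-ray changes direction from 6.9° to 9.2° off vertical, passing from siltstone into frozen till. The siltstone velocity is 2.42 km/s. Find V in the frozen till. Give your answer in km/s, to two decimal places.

Snell's law: sin 6.9°/V₁ = sin 9.2°/V₂.
V₂ = V₁·sin 9.2°/sin 6.9° = 2.42 × 1.3308 = 3.22 km/s.

3.22 km/s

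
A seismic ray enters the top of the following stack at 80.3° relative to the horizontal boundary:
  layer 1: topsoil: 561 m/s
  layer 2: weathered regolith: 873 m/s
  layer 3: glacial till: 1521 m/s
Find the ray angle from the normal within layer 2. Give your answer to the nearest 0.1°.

15.2°

From the normal: θ₁ = 90° − 80.3° = 9.7°.
Snell's law across each interface conserves sin θ / V, so sin θ_2 = V_2·sin θ₁/V₁.
sin θ_2 = 873 × sin 9.7° / 561 = 0.2622.
θ_2 = arcsin 0.2622 = 15.20°.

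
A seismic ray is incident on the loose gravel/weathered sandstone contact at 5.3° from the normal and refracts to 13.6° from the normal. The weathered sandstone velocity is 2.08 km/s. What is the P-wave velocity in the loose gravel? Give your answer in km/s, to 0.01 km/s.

0.82 km/s

sin 5.3° = 0.0924; sin 13.6° = 0.2351.
V₁ = V₂·(sin θ₁/sin θ₂) = 2.08·(0.0924/0.2351) = 0.82 km/s.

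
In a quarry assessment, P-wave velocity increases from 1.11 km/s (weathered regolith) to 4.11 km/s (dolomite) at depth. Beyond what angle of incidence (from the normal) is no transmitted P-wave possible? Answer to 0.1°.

15.7°

Critical incidence: sin θ_c = V₁/V₂ = 1.11/4.11 = 0.2701.
θ_c = arcsin 0.2701 = 15.67°.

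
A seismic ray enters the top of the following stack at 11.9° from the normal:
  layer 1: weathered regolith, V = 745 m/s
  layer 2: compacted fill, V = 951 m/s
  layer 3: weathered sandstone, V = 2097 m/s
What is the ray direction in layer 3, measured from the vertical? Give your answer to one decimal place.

35.5°

Ray parameter p = sin 11.9° / 745 = 2.7678e-04 s/m.
sin θ_3 = p·V_3 = 2.7678e-04 × 2097 = 0.5804.
θ_3 = arcsin 0.5804 = 35.48°.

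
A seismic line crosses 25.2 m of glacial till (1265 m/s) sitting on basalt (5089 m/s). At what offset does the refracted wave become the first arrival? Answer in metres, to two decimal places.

θ_c = arcsin(1265/5089) = 14.39°, so cos θ_c = 0.9686 and tᵢ = 2h cos θ_c/V₁ = 0.0386 s.
At crossover x/V₁ = x/V₂ + tᵢ ⇒ x = tᵢ/(1/V₁ − 1/V₂) = 0.03859/(7.9051e-04 − 1.9650e-04) = 64.97 m.

64.97 m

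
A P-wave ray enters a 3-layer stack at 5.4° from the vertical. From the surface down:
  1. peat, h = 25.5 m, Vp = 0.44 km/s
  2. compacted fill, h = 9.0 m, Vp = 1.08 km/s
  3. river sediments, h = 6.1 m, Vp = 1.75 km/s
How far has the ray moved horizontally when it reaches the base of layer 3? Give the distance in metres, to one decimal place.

p = sin θ₁/V₁ = sin 5.4°/0.44 = 2.1388e-01 s/km is conserved through the stack.
Layer 1: θ = 5.40°; offset = 25.5·tan 5.40° = 2.410 m.
Layer 2: sin θ = p·1.08 = 0.2310 → θ = 13.36°; offset = 9.0·tan 13.36° = 2.137 m.
Layer 3: sin θ = p·1.75 = 0.3743 → θ = 21.98°; offset = 6.1·tan 21.98° = 2.462 m.
Σ offsets = 7.009 m.

7.0 m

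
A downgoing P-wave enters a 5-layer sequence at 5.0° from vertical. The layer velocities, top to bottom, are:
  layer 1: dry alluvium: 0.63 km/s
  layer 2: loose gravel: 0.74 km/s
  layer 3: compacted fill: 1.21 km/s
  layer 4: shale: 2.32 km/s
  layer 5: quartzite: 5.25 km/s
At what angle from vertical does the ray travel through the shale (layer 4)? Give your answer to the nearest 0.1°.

Snell's law across each interface conserves sin θ / V, so sin θ_4 = V_4·sin θ₁/V₁.
sin θ_4 = 2.32 × sin 5.0° / 0.63 = 0.3210.
θ_4 = arcsin 0.3210 = 18.72°.

18.7°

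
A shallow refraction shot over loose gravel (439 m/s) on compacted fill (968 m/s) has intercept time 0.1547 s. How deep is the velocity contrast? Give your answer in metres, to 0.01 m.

38.10 m

θ_c = arcsin(439/968) = 26.97°; cos θ_c = 0.8912.
tᵢ = 2h cos θ_c/V₁ ⇒ h = tᵢ·V₁/(2 cos θ_c) = 0.1547·439/(2·0.8912) = 38.10 m.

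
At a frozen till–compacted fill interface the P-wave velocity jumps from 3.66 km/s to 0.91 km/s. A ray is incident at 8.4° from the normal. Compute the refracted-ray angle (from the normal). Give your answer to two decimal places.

2.08°

Snell's law: sin θ₂ = (V₂/V₁)·sin θ₁ = (0.91/3.66)·sin 8.4° = 0.0363.
θ₂ = sin⁻¹(0.0363) = 2.08° (from vertical).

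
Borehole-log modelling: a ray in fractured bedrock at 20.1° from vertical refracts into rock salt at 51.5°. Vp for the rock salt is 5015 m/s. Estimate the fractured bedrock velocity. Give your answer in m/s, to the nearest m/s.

Snell's law: sin 20.1°/V₁ = sin 51.5°/V₂.
V₁ = V₂·sin 20.1°/sin 51.5° = 5015 × 0.4391 = 2202.19 m/s.

2202 m/s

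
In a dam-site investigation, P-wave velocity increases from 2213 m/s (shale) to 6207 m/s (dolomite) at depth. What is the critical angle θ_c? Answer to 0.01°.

20.89°

At critical incidence the refracted ray runs along the interface (θ₂ = 90°), so sin θ_c = V₁/V₂.
θ_c = arcsin(2213/6207) = arcsin 0.3565 = 20.89°.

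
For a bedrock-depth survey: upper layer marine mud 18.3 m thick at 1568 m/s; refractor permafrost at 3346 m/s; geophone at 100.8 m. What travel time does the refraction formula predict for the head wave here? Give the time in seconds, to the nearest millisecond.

0.051 s

t = x/V₂ + 2h·√(V₂²−V₁²)/(V₁V₂).
√(V₂²−V₁²) = √(3346²−1568²) = 2955.9 m/s; delay term = 2·18.3·2955.9/(1568·3346) = 0.02062 s.
t = 100.8/3346 + 0.02062 = 0.05075 s.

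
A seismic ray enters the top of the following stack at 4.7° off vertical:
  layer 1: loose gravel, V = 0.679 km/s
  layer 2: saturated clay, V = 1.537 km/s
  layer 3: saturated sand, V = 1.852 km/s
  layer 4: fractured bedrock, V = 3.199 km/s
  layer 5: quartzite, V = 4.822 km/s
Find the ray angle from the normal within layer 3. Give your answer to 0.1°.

Snell's law across each interface conserves sin θ / V, so sin θ_3 = V_3·sin θ₁/V₁.
sin θ_3 = 1.852 × sin 4.7° / 0.679 = 0.2235.
θ_3 = 12.91° from the vertical.

12.9°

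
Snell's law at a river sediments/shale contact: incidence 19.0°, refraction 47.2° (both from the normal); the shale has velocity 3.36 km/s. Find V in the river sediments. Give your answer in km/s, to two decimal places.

1.49 km/s

Snell's law: sin 19.0°/V₁ = sin 47.2°/V₂.
V₁ = V₂·sin 19.0°/sin 47.2° = 3.36 × 0.4437 = 1.49 km/s.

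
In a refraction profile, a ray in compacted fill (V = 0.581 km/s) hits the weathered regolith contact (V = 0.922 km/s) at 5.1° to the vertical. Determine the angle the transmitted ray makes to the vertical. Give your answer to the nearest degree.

8°

Snell's law: sin θ₂ = (V₂/V₁)·sin θ₁ = (0.922/0.581)·sin 5.1° = 0.1411.
θ₂ = arcsin 0.1411 = 8.11° from the normal.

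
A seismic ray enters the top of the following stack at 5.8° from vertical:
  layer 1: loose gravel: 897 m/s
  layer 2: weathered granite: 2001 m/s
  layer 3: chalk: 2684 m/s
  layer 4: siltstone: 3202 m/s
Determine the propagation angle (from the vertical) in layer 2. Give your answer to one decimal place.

13.0°

Ray parameter p = sin 5.8° / 897 = 1.1266e-04 s/m.
sin θ_2 = p·V_2 = 1.1266e-04 × 2001 = 0.2254.
θ_2 = arcsin 0.2254 = 13.03°.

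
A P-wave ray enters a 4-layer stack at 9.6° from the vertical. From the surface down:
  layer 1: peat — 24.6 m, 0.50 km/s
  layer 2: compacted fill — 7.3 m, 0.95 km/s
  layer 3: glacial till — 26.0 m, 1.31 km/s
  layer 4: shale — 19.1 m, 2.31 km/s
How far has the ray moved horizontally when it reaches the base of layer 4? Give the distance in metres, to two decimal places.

42.31 m

Apply Snell's law at each interface; in layer i the horizontal offset is hᵢ·tan θᵢ.
Layer 1: θ = 9.60°; offset = 24.6·tan 9.60° = 4.1608 m.
Layer 2: sin θ = 0.95·sin 9.6°/0.50 = 0.3169, θ = 18.47°; offset = 7.3·tan 18.47° = 2.4387 m.
Layer 3: sin θ = 1.31·sin 9.6°/0.50 = 0.4369, θ = 25.91°; offset = 26.0·tan 25.91° = 12.6296 m.
Layer 4: sin θ = 2.31·sin 9.6°/0.50 = 0.7705, θ = 50.40°; offset = 19.1·tan 50.40° = 23.0849 m.
Summing the layer offsets gives 42.3140 m.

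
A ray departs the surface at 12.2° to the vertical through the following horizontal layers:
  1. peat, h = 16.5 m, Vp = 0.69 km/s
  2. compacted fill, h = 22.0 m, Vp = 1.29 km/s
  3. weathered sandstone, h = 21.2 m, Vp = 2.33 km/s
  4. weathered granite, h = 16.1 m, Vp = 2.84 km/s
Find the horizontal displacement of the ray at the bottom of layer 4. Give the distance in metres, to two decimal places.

63.01 m

p = sin θ₁/V₁ = sin 12.2°/0.69 = 3.0627e-01 s/km is conserved through the stack.
Layer 1: θ = 12.20°; offset = 16.5·tan 12.20° = 3.5674 m.
Layer 2: sin θ = p·1.29 = 0.3951 → θ = 23.27°; offset = 22.0·tan 23.27° = 9.4616 m.
Layer 3: sin θ = p·2.33 = 0.7136 → θ = 45.53°; offset = 21.2·tan 45.53° = 21.5951 m.
Layer 4: sin θ = p·2.84 = 0.8698 → θ = 60.44°; offset = 16.1·tan 60.44° = 28.3820 m.
Total horizontal offset = 63.0062 m.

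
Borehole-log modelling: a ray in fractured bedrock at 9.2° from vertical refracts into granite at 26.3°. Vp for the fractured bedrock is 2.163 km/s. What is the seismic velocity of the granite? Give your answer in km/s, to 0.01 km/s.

sin 9.2° = 0.1599; sin 26.3° = 0.4431.
V₂ = V₁·(sin θ₂/sin θ₁) = 2.163·(0.4431/0.1599) = 5.99 km/s.

5.99 km/s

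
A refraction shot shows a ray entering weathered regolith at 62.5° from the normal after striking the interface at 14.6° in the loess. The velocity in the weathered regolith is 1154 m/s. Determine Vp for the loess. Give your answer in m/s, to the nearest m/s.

328 m/s

Snell's law: sin 14.6°/V₁ = sin 62.5°/V₂.
V₁ = V₂·sin 14.6°/sin 62.5° = 1154 × 0.2842 = 327.94 m/s.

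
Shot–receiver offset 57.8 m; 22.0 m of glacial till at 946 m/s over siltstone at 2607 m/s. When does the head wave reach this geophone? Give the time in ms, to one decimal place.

65.5 ms

t = x/V₂ + 2h·√(V₂²−V₁²)/(V₁V₂).
√(V₂²−V₁²) = √(2607²−946²) = 2429.3 m/s; delay term = 2·22.0·2429.3/(946·2607) = 0.04334 s.
t = 57.8/2607 + 0.04334 = 0.06551 s.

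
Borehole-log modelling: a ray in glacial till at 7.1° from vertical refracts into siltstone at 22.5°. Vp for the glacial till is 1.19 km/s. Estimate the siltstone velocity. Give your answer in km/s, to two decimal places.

3.68 km/s

sin 7.1° = 0.1236; sin 22.5° = 0.3827.
V₂ = V₁·(sin θ₂/sin θ₁) = 1.19·(0.3827/0.1236) = 3.68 km/s.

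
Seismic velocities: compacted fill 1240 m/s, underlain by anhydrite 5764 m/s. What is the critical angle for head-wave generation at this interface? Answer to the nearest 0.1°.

At critical incidence the refracted ray runs along the interface (θ₂ = 90°), so sin θ_c = V₁/V₂.
θ_c = arcsin(1240/5764) = arcsin 0.2151 = 12.42°.

12.4°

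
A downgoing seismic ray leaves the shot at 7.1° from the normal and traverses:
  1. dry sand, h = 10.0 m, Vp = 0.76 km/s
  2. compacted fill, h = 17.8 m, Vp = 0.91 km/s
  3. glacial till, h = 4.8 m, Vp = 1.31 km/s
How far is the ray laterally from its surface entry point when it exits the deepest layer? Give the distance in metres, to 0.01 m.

4.96 m

Apply Snell's law at each interface; in layer i the horizontal offset is hᵢ·tan θᵢ.
Layer 1: θ = 7.10°; offset = 10.0·tan 7.10° = 1.2456 m.
Layer 2: sin θ = 0.91·sin 7.1°/0.76 = 0.1480, θ = 8.51°; offset = 17.8·tan 8.51° = 2.6637 m.
Layer 3: sin θ = 1.31·sin 7.1°/0.76 = 0.2130, θ = 12.30°; offset = 4.8·tan 12.30° = 1.0467 m.
Σ offsets = 4.9559 m.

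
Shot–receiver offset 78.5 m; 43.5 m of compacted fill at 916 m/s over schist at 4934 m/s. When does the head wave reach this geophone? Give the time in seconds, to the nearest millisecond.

t = x/V₂ + 2h·√(V₂²−V₁²)/(V₁V₂).
√(V₂²−V₁²) = √(4934²−916²) = 4848.2 m/s; delay term = 2·43.5·4848.2/(916·4934) = 0.09333 s.
t = 78.5/4934 + 0.09333 = 0.10924 s.

0.109 s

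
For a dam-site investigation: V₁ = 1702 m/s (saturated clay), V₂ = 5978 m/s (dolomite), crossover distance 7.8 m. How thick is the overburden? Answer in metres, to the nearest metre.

x_cross = 2h·√((V₂+V₁)/(V₂−V₁)) → h = x_cross / (2·√((V₂+V₁)/(V₂−V₁))).
√((V₂+V₁)/(V₂−V₁)) = √((5978+1702)/(5978−1702)) = 1.3402.
h = 7.8 / (2·1.3402) = 2.91 m.

3 m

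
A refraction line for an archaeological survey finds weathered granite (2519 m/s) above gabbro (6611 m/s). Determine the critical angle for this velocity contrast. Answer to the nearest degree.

22°

Critical incidence: sin θ_c = V₁/V₂ = 2519/6611 = 0.3810.
θ_c = arcsin 0.3810 = 22.40°.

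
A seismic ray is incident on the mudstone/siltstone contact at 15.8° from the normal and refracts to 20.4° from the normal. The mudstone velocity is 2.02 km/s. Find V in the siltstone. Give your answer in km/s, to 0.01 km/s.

sin 15.8° = 0.2723; sin 20.4° = 0.3486.
V₂ = V₁·(sin θ₂/sin θ₁) = 2.02·(0.3486/0.2723) = 2.59 km/s.

2.59 km/s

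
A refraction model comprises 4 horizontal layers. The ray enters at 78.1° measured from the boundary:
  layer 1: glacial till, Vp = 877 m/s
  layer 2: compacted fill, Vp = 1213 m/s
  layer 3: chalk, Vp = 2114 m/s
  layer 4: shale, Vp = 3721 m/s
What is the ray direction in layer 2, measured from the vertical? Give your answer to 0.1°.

16.6°

From the normal: θ₁ = 90° − 78.1° = 11.9°.
Snell's law across each interface conserves sin θ / V, so sin θ_2 = V_2·sin θ₁/V₁.
sin θ_2 = 1213 × sin 11.9° / 877 = 0.2852.
θ_2 = 16.57° from the vertical.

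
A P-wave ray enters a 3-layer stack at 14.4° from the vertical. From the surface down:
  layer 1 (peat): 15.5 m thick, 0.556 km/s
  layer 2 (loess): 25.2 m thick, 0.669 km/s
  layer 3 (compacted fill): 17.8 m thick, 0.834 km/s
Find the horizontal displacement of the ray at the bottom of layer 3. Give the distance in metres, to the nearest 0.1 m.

19.0 m

Apply Snell's law at each interface; in layer i the horizontal offset is hᵢ·tan θᵢ.
Layer 1: θ = 14.40°; offset = 15.5·tan 14.40° = 3.980 m.
Layer 2: sin θ = 0.669·sin 14.4°/0.556 = 0.2992, θ = 17.41°; offset = 25.2·tan 17.41° = 7.903 m.
Layer 3: sin θ = 0.834·sin 14.4°/0.556 = 0.3730, θ = 21.90°; offset = 17.8·tan 21.90° = 7.157 m.
Σ offsets = 19.039 m.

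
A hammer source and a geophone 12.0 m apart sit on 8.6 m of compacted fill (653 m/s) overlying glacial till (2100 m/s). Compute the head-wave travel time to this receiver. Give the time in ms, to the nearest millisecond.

t = x/V₂ + 2h·√(V₂²−V₁²)/(V₁V₂).
√(V₂²−V₁²) = √(2100²−653²) = 1995.9 m/s; delay term = 2·8.6·1995.9/(653·2100) = 0.02503 s.
t = 12.0/2100 + 0.02503 = 0.03075 s.

31 ms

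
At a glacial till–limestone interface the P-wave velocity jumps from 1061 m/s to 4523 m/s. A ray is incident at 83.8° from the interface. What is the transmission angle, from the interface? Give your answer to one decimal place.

Angle from the normal: 90° − 83.8° = 6.2°.
sin θ₁/V₁ = sin θ₂/V₂ ⇒ sin θ₂ = 4523·sin 6.2°/1061 = 4523·0.1080/1061 = 0.4604.
θ₂ = arcsin 0.4604 = 27.41° from the normal.
From the interface: 90° − 27.41° = 62.59°.

62.6°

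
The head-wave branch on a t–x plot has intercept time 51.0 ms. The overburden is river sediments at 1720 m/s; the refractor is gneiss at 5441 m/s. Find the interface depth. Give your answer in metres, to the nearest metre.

h = tᵢ·V₁·V₂ / (2·√(V₂²−V₁²)).
√(V₂²−V₁²) = √(5441² − 1720²) = 5162.0 m/s.
h = 0.051 s × 1720 × 5441 / (2 × 5162.0) = 46.23 m.

46 m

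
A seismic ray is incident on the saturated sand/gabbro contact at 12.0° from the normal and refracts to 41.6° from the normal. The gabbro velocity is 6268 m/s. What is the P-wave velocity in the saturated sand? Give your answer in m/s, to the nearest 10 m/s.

Snell's law: sin 12.0°/V₁ = sin 41.6°/V₂.
V₁ = V₂·sin 12.0°/sin 41.6° = 6268 × 0.3132 = 1962.85 m/s.

1960 m/s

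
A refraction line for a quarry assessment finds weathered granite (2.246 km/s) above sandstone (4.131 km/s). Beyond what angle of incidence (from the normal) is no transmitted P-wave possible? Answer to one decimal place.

32.9°

At critical incidence the refracted ray runs along the interface (θ₂ = 90°), so sin θ_c = V₁/V₂.
θ_c = arcsin(2.246/4.131) = arcsin 0.5437 = 32.94°.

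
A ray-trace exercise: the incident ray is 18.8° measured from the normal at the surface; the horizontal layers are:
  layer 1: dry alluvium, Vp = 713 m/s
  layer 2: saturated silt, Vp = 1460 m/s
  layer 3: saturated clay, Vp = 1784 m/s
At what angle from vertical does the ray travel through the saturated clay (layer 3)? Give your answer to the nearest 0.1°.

53.7°

Snell's law across each interface conserves sin θ / V, so sin θ_3 = V_3·sin θ₁/V₁.
sin θ_3 = 1784 × sin 18.8° / 713 = 0.8063.
θ_3 = 53.74° from the vertical.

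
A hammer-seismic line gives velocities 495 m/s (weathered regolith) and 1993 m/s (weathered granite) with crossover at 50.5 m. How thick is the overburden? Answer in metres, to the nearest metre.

20 m

x_cross = 2h·√((V₂+V₁)/(V₂−V₁)) → h = x_cross / (2·√((V₂+V₁)/(V₂−V₁))).
√((V₂+V₁)/(V₂−V₁)) = √((1993+495)/(1993−495)) = 1.2888.
h = 50.5 / (2·1.2888) = 19.59 m.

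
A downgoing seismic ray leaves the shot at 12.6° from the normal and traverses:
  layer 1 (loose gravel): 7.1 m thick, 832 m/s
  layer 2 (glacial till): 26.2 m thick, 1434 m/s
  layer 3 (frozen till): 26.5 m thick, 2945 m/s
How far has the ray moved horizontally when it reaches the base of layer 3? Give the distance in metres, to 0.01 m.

44.42 m

Ray parameter p = sin 12.6° / 832 m/s = 2.6219e-04 s/m.
Layer 1: θ = 12.60°; offset = 7.1·tan 12.60° = 1.5870 m.
Layer 2: sin θ = p·1434 = 0.3760 → θ = 22.09°; offset = 26.2·tan 22.09° = 10.6308 m.
Layer 3: sin θ = p·2945 = 0.7722 → θ = 50.55°; offset = 26.5·tan 50.55° = 32.2016 m.
Σ offsets = 44.4194 m.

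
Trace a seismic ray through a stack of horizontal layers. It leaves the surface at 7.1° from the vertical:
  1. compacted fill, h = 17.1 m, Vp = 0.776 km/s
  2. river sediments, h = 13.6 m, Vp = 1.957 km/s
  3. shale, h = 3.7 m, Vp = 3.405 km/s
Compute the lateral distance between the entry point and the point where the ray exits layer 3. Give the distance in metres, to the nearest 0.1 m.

9.0 m

Apply Snell's law at each interface; in layer i the horizontal offset is hᵢ·tan θᵢ.
Layer 1: θ = 7.10°; offset = 17.1·tan 7.10° = 2.130 m.
Layer 2: sin θ = 1.957·sin 7.1°/0.776 = 0.3117, θ = 18.16°; offset = 13.6·tan 18.16° = 4.462 m.
Layer 3: sin θ = 3.405·sin 7.1°/0.776 = 0.5423, θ = 32.84°; offset = 3.7·tan 32.84° = 2.388 m.
Total horizontal offset = 8.980 m.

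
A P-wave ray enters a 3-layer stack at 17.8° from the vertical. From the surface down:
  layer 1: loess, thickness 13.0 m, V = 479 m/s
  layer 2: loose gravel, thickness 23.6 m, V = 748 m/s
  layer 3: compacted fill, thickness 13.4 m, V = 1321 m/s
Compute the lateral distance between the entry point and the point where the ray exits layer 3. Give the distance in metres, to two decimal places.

38.00 m

Apply Snell's law at each interface; in layer i the horizontal offset is hᵢ·tan θᵢ.
Layer 1: θ = 17.80°; offset = 13.0·tan 17.80° = 4.1738 m.
Layer 2: sin θ = 748·sin 17.8°/479 = 0.4774, θ = 28.51°; offset = 23.6·tan 28.51° = 12.8211 m.
Layer 3: sin θ = 1321·sin 17.8°/479 = 0.8431, θ = 57.46°; offset = 13.4·tan 57.46° = 21.0048 m.
Total horizontal offset = 37.9997 m.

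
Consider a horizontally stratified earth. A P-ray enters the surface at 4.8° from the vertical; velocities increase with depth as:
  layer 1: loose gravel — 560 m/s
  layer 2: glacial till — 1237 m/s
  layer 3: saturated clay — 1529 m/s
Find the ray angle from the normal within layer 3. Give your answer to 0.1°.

13.2°

Snell's law across each interface conserves sin θ / V, so sin θ_3 = V_3·sin θ₁/V₁.
sin θ_3 = 1529 × sin 4.8° / 560 = 0.2285.
θ_3 = arcsin 0.2285 = 13.21°.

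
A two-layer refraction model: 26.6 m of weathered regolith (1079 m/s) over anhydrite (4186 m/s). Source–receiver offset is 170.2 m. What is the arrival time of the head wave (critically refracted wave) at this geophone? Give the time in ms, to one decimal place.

88.3 ms

θ_c = arcsin(V₁/V₂) = arcsin(1079/4186) = 14.94°, cos θ_c = 0.9662.
Intercept time tᵢ = 2h cos θ_c / V₁ = 2·26.6·0.9662/1079 = 0.04764 s.
t = x/V₂ + tᵢ = 170.2/4186 + 0.04764 = 0.08830 s.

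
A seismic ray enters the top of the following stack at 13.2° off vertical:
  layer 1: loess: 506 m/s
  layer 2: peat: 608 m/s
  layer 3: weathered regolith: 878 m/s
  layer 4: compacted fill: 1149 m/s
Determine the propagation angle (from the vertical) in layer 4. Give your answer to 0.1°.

31.2°

Ray parameter p = sin 13.2° / 506 = 4.5129e-04 s/m.
sin θ_4 = p·V_4 = 4.5129e-04 × 1149 = 0.5185.
θ_4 = arcsin 0.5185 = 31.23°.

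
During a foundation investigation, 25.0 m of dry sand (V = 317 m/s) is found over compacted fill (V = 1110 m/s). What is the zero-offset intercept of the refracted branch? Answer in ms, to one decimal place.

tᵢ = 2h·√(V₂²−V₁²)/(V₁V₂).
√(V₂²−V₁²) = √(1110²−317²) = 1063.8 m/s.
tᵢ = 2·25.0·1063.8/(317·1110) = 0.15116 s.

151.2 ms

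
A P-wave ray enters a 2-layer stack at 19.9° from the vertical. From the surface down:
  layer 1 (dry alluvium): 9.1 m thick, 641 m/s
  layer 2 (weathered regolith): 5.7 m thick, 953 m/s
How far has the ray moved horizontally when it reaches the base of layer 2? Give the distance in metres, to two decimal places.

6.64 m

Ray parameter p = sin 19.9° / 641 m/s = 5.3101e-04 s/m.
Layer 1: θ = 19.90°; offset = 9.1·tan 19.90° = 3.2942 m.
Layer 2: sin θ = p·953 = 0.5061 → θ = 30.40°; offset = 5.7·tan 30.40° = 3.3444 m.
Σ offsets = 6.6385 m.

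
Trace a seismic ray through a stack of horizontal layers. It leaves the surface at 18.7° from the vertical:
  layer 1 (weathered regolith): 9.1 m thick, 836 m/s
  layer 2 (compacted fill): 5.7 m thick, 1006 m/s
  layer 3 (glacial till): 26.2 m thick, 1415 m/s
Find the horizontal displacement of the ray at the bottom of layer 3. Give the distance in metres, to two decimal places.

Apply Snell's law at each interface; in layer i the horizontal offset is hᵢ·tan θᵢ.
Layer 1: θ = 18.70°; offset = 9.1·tan 18.70° = 3.0802 m.
Layer 2: sin θ = 1006·sin 18.7°/836 = 0.3858, θ = 22.69°; offset = 5.7·tan 22.69° = 2.3837 m.
Layer 3: sin θ = 1415·sin 18.7°/836 = 0.5427, θ = 32.87°; offset = 26.2·tan 32.87° = 16.9270 m.
Σ offsets = 22.3908 m.

22.39 m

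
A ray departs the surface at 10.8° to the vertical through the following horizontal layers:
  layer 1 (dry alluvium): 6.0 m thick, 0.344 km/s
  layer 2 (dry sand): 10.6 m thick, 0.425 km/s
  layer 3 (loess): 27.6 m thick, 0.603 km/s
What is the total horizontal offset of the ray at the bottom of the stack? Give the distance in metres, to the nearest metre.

p = sin θ₁/V₁ = sin 10.8°/0.344 = 5.4471e-01 s/km is conserved through the stack.
Layer 1: θ = 10.80°; offset = 6.0·tan 10.80° = 1.145 m.
Layer 2: sin θ = p·0.425 = 0.2315 → θ = 13.39°; offset = 10.6·tan 13.39° = 2.522 m.
Layer 3: sin θ = p·0.603 = 0.3285 → θ = 19.18°; offset = 27.6·tan 19.18° = 9.598 m.
Summing the layer offsets gives 13.265 m.

13 m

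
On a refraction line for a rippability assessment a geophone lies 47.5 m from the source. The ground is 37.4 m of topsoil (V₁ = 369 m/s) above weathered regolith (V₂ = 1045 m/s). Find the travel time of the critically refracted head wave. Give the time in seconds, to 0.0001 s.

t = x/V₂ + 2h·√(V₂²−V₁²)/(V₁V₂).
√(V₂²−V₁²) = √(1045²−369²) = 977.7 m/s; delay term = 2·37.4·977.7/(369·1045) = 0.18965 s.
t = 47.5/1045 + 0.18965 = 0.23511 s.

0.2351 s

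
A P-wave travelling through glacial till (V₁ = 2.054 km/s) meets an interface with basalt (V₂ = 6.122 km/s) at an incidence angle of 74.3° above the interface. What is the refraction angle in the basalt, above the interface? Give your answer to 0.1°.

36.2°

Angle from the normal: 90° − 74.3° = 15.7°.
Snell's law: sin θ₂ = (V₂/V₁)·sin θ₁ = (6.122/2.054)·sin 15.7° = 0.8065.
θ₂ = arcsin 0.8065 = 53.76° from the normal.
From the interface: 90° − 53.76° = 36.24°.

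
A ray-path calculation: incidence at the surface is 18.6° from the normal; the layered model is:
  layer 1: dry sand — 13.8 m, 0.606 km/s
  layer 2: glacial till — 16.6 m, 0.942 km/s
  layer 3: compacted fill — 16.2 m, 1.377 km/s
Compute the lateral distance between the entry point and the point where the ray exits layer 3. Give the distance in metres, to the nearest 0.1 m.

31.2 m

Apply Snell's law at each interface; in layer i the horizontal offset is hᵢ·tan θᵢ.
Layer 1: θ = 18.60°; offset = 13.8·tan 18.60° = 4.644 m.
Layer 2: sin θ = 0.942·sin 18.6°/0.606 = 0.4958, θ = 29.72°; offset = 16.6·tan 29.72° = 9.477 m.
Layer 3: sin θ = 1.377·sin 18.6°/0.606 = 0.7248, θ = 46.45°; offset = 16.2·tan 46.45° = 17.041 m.
Summing the layer offsets gives 31.163 m.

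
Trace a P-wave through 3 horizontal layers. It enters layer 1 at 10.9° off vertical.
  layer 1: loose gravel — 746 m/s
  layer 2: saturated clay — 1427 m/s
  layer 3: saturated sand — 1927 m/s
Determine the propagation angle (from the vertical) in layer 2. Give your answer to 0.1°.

21.2°

Ray parameter p = sin 10.9° / 746 = 2.5348e-04 s/m.
sin θ_2 = p·V_2 = 2.5348e-04 × 1427 = 0.3617.
θ_2 = 21.21° from the vertical.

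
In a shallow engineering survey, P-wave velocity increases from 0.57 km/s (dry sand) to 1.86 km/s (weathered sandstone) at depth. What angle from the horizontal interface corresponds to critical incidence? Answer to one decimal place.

At critical incidence the refracted ray runs along the interface (θ₂ = 90°), so sin θ_c = V₁/V₂.
θ_c = arcsin(0.57/1.86) = arcsin 0.3065 = 17.85°.
Measured from the interface: 90° − 17.85° = 72.15°.

72.2°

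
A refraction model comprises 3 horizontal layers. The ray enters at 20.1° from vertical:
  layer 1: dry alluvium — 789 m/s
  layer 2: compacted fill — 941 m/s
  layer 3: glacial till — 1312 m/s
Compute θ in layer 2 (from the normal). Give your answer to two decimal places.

24.20°

Snell's law across each interface conserves sin θ / V, so sin θ_2 = V_2·sin θ₁/V₁.
sin θ_2 = 941 × sin 20.1° / 789 = 0.4099.
θ_2 = arcsin 0.4099 = 24.20°.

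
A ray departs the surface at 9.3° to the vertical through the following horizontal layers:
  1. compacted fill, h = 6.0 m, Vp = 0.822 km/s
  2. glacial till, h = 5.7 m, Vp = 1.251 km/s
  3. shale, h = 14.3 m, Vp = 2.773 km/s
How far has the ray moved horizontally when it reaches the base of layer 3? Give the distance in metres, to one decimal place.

11.7 m

p = sin θ₁/V₁ = sin 9.3°/0.822 = 1.9660e-01 s/km is conserved through the stack.
Layer 1: θ = 9.30°; offset = 6.0·tan 9.30° = 0.983 m.
Layer 2: sin θ = p·1.251 = 0.2459 → θ = 14.24°; offset = 5.7·tan 14.24° = 1.446 m.
Layer 3: sin θ = p·2.773 = 0.5452 → θ = 33.04°; offset = 14.3·tan 33.04° = 9.299 m.
Σ offsets = 11.728 m.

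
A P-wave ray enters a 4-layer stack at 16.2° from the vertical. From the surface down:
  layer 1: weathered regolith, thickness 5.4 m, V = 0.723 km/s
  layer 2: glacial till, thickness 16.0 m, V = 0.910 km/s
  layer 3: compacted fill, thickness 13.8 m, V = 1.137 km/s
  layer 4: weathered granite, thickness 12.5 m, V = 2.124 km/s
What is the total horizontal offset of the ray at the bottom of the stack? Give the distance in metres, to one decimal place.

32.2 m

Apply Snell's law at each interface; in layer i the horizontal offset is hᵢ·tan θᵢ.
Layer 1: θ = 16.20°; offset = 5.4·tan 16.20° = 1.569 m.
Layer 2: sin θ = 0.910·sin 16.2°/0.723 = 0.3512, θ = 20.56°; offset = 16.0·tan 20.56° = 6.001 m.
Layer 3: sin θ = 1.137·sin 16.2°/0.723 = 0.4387, θ = 26.02°; offset = 13.8·tan 26.02° = 6.738 m.
Layer 4: sin θ = 2.124·sin 16.2°/0.723 = 0.8196, θ = 55.05°; offset = 12.5·tan 55.05° = 17.882 m.
Summing the layer offsets gives 32.189 m.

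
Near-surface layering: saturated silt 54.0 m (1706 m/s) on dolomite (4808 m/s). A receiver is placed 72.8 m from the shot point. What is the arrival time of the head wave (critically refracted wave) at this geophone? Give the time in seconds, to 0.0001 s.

0.0743 s

θ_c = arcsin(V₁/V₂) = arcsin(1706/4808) = 20.78°, cos θ_c = 0.9349.
Intercept time tᵢ = 2h cos θ_c / V₁ = 2·54.0·0.9349/1706 = 0.05919 s.
t = x/V₂ + tᵢ = 72.8/4808 + 0.05919 = 0.07433 s.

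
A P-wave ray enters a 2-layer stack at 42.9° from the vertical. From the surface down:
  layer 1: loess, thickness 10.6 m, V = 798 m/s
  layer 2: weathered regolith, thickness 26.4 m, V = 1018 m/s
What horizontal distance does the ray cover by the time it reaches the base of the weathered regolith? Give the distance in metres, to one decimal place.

Apply Snell's law at each interface; in layer i the horizontal offset is hᵢ·tan θᵢ.
Layer 1: θ = 42.90°; offset = 10.6·tan 42.90° = 9.850 m.
Layer 2: sin θ = 1018·sin 42.9°/798 = 0.8684, θ = 60.27°; offset = 26.4·tan 60.27° = 46.231 m.
Summing the layer offsets gives 56.082 m.

56.1 m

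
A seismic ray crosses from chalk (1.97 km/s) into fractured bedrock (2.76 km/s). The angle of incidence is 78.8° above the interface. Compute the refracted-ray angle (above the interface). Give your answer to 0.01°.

74.21°

Convert to the normal: θ₁ = 90° − 78.8° = 11.2°.
sin θ₁/V₁ = sin θ₂/V₂ ⇒ sin θ₂ = 2.76·sin 11.2°/1.97 = 2.76·0.1942/1.97 = 0.2721.
θ₂ = sin⁻¹(0.2721) = 15.79° (from vertical).
From the interface: 90° − 15.79° = 74.21°.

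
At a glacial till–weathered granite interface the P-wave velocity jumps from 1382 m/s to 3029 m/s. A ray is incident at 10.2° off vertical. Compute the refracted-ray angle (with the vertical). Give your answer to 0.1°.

Snell's law: sin θ₂ = (V₂/V₁)·sin θ₁ = (3029/1382)·sin 10.2° = 0.3881.
θ₂ = arcsin 0.3881 = 22.84° from the normal.

22.8°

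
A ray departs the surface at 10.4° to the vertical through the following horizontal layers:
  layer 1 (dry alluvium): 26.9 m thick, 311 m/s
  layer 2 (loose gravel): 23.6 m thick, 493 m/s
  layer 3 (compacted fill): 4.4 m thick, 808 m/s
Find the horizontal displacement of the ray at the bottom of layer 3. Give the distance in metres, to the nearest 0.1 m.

Apply Snell's law at each interface; in layer i the horizontal offset is hᵢ·tan θᵢ.
Layer 1: θ = 10.40°; offset = 26.9·tan 10.40° = 4.937 m.
Layer 2: sin θ = 493·sin 10.4°/311 = 0.2862, θ = 16.63°; offset = 23.6·tan 16.63° = 7.048 m.
Layer 3: sin θ = 808·sin 10.4°/311 = 0.4690, θ = 27.97°; offset = 4.4·tan 27.97° = 2.337 m.
Total horizontal offset = 14.322 m.

14.3 m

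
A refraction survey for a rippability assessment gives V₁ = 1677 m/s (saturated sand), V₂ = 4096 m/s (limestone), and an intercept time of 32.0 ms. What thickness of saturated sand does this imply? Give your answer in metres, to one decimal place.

θ_c = arcsin(1677/4096) = 24.17°; cos θ_c = 0.9123.
tᵢ = 2h cos θ_c/V₁ ⇒ h = tᵢ·V₁/(2 cos θ_c) = 0.032·1677/(2·0.9123) = 29.41 m.

29.4 m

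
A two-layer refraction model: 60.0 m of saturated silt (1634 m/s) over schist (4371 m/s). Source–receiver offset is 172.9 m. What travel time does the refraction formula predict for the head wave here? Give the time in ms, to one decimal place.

θ_c = arcsin(V₁/V₂) = arcsin(1634/4371) = 21.95°, cos θ_c = 0.9275.
Intercept time tᵢ = 2h cos θ_c / V₁ = 2·60.0·0.9275/1634 = 0.06811 s.
t = x/V₂ + tᵢ = 172.9/4371 + 0.06811 = 0.10767 s.

107.7 ms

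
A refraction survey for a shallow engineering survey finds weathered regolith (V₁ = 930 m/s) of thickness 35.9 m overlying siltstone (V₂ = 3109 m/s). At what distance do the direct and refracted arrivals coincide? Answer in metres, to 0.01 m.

97.75 m

θ_c = arcsin(930/3109) = 17.41°, so cos θ_c = 0.9542 and tᵢ = 2h cos θ_c/V₁ = 0.0737 s.
At crossover x/V₁ = x/V₂ + tᵢ ⇒ x = tᵢ/(1/V₁ − 1/V₂) = 0.07367/(1.0753e-03 − 3.2165e-04) = 97.75 m.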